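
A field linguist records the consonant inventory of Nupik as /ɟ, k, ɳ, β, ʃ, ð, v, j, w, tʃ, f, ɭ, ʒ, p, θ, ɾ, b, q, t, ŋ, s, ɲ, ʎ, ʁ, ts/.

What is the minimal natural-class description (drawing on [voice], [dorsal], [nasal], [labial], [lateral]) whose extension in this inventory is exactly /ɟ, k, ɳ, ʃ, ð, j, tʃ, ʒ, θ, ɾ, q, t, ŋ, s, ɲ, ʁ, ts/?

[−lateral, −labial]

Every target segment is [−lateral], [−labial]; each remaining inventory member fails at least one of these. Each conjunct is needed — [−labial] alone would also admit /ɭ, ʎ/; [−lateral] alone would also admit /β, v, w, f, …/ — and no other single listed feature has exactly this extension, so two is the minimum.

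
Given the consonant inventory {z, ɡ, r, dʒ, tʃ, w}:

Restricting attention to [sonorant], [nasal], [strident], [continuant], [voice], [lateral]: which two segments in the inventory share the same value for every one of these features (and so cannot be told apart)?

Both /r/ and /w/ are [+sonorant], [-nasal], [-strident], [+continuant], [+voice], [-lateral]. Since the list omits [labial], [round], [coronal] and [dorsal] — which do distinguish the alveolar trill from the labial-velar glide — this pair collapses; all other pairs remain distinct.

r, w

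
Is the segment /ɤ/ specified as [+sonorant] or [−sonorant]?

[+sonorant]

As the mid back unrounded tense vowel, /ɤ/ is [+sonorant].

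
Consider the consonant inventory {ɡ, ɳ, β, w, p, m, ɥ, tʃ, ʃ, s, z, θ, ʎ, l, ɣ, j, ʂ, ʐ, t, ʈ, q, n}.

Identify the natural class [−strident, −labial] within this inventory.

Eliminate segments failing any feature: /β, w, p, m, ɥ/ are [+labial]; /tʃ, ʃ, s, z, ʂ, ʐ/ are [+strident]. The remaining /ɡ, ɳ, θ, ʎ, l, ɣ, j, t, ʈ, q, n/ satisfy [−strident], [−labial].

ɡ, ɳ, θ, ʎ, l, ɣ, j, t, ʈ, q, n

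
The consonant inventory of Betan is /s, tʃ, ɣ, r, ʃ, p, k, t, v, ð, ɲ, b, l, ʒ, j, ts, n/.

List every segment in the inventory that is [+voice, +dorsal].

Eliminate segments failing any feature: /s, tʃ, ʃ, p, k, t, ts/ are [-voice]; /r, v, ð, b, l, ʒ, n/ are [-dorsal]. The remaining /ɣ, ɲ, j/ satisfy [+voice], [+dorsal].

ɣ, ɲ, j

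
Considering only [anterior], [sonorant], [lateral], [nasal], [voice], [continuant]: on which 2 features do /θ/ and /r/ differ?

[sonorant], [voice]

/θ/ (voiceless dental fricative) and /r/ (alveolar trill) agree on [+anterior], [-lateral], [-nasal], [+continuant]. They differ on [sonorant] (/θ/ [-], /r/ [+]), [voice] (/θ/ [-], /r/ [+]).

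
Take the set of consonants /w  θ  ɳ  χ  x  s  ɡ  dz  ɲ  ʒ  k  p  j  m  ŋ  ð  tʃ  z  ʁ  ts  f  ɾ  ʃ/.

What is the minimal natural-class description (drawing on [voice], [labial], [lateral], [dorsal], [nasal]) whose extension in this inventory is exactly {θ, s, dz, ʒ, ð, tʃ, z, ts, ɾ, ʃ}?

[−nasal, −labial, −dorsal]

The class [−nasal], [−labial], [−dorsal] has exactly /θ, s, dz, ʒ, ð, tʃ, z, ts, ɾ, ʃ/ as its extension in this inventory. No smaller conjunction from the listed features achieves this: [−labial, −dorsal] alone would also admit /ɳ/; [−nasal, −dorsal] alone would also admit /p, f/; [−nasal, −labial] alone would also admit /χ, x, ɡ, k, …/; and checking the remaining two-feature bundles turns up none with this extension.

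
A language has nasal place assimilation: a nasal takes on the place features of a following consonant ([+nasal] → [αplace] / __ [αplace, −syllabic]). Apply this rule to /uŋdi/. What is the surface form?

[undi]

In /uŋdi/, the nasal /ŋ/ precedes /d/, which is [+coronal]. The nasal assimilates in place, becoming the [+coronal] nasal /n/. The surface form is [undi].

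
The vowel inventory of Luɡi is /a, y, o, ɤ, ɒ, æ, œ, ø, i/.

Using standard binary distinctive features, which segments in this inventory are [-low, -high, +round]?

o, œ, ø

Eliminate segments failing any feature: /a, ɒ, æ/ are [+low]; /y, i/ are [+high]; /ɤ/ is [-round]. The remaining /o, œ, ø/ satisfy [-low], [-high], [+round].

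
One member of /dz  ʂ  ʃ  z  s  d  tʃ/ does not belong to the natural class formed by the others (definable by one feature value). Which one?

d

The remaining segments after removing /d/ share [+strident]; /d/ (voiced alveolar stop) is [−strident]. For every other candidate removal, the leftover set fails to share any single feature value that the removed segment lacks.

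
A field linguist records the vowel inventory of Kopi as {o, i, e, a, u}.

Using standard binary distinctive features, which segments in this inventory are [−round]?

i, e, a

The [−round] segments here are /i, e, a/; the remaining /o, u/ are [+round].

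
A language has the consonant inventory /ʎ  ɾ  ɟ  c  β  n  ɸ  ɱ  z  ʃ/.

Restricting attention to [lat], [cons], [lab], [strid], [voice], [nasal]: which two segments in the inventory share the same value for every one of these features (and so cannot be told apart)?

ɟ, ɾ

Both /ɟ/ and /ɾ/ are [−lateral], [+consonantal], [−labial], [−strident], [+voice], [−nasal]. Since the list omits [sonorant] and [dorsal] — which do distinguish the voiced palatal stop from the alveolar tap — this pair collapses; all other pairs remain distinct.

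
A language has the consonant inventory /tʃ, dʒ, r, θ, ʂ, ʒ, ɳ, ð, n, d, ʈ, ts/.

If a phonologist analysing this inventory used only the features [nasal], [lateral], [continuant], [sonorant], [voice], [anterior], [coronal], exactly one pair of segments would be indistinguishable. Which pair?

tʃ, ʈ

Both /tʃ/ and /ʈ/ are [−nasal], [−lateral], [−continuant], [−sonorant], [−voice], [−anterior], [+coronal]. Since the list omits [strident], [delayed release] and [distributed] — which do distinguish the voiceless postalveolar affricate from the voiceless retroflex stop — this pair collapses; all other pairs remain distinct.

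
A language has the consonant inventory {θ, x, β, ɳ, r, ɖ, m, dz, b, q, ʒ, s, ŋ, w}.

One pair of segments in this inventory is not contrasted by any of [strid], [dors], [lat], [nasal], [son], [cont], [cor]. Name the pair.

Both /s/ and /ʒ/ are [+strident], [−dorsal], [−lateral], [−nasal], [−sonorant], [+continuant], [+coronal]. Since the list omits [voice], [anterior] and [distributed] — which do distinguish the voiceless alveolar fricative from the voiced postalveolar fricative — this pair collapses; all other pairs remain distinct.

s, ʒ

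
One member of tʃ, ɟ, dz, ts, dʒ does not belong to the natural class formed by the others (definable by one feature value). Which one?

The remaining segments after removing /ɟ/ share [+delayed release]; /ɟ/ (voiced palatal stop) is [−delayed release]. For every other candidate removal, the leftover set fails to share any single feature value that the removed segment lacks.

ɟ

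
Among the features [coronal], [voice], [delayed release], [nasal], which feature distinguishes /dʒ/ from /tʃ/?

/dʒ/ is the voiced postalveolar affricate and /tʃ/ is the voiceless postalveolar affricate. Both are [+coronal], [+delayed release], [-nasal]. /dʒ/ is [+voice] while /tʃ/ is [-voice], so the distinguishing feature is [voice].

[voice]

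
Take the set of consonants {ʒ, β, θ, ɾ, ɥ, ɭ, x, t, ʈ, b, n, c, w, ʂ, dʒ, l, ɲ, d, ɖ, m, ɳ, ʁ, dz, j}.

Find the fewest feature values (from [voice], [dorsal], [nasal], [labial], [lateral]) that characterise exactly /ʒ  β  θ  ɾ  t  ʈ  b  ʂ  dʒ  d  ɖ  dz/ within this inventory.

[−nasal, −lateral, −dorsal]

Every target segment is [−nasal], [−lateral], [−dorsal]; each remaining inventory member fails at least one of these. Each conjunct is needed — [−lateral, −dorsal] alone would also admit /n, m, ɳ/; [−nasal, −dorsal] alone would also admit /ɭ, l/; [−nasal, −lateral] alone would also admit /ɥ, x, c, w, …/ — and no other combination of two listed features has exactly this extension, so three is the minimum.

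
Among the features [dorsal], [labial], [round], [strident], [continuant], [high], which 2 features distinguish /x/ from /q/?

[continuant], [high]

/x/ (voiceless velar fricative) and /q/ (voiceless uvular stop) agree on [+dorsal], [-labial], [-round], [-strident]. They differ on [continuant] (/x/ [+], /q/ [-]), [high] (/x/ [+], /q/ [-]).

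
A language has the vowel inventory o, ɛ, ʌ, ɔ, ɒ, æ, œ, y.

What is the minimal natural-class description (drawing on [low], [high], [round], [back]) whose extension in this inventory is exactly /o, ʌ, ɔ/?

Every target segment is [-low], [+back]; each remaining inventory member fails at least one of these. Each conjunct is needed — [+back] alone would also admit /ɒ/; [-low] alone would also admit /ɛ, œ, y/ — and no other single listed feature has exactly this extension, so two is the minimum.

[-low, +back]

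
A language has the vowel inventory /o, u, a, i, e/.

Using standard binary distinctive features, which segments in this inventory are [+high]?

u, i

The [+high] segments here are /u, i/; the remaining /o, a, e/ are [−high].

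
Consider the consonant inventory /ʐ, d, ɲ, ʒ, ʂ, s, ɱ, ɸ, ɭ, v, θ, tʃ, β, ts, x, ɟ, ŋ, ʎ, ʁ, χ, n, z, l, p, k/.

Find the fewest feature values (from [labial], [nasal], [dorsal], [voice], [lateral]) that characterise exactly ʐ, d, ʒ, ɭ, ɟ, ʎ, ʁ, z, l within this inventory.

/ʐ, d, ʒ, ɭ, ɟ, ʎ, ʁ, z, l/ are all [+voice], [−nasal], [−labial], and no other segment in the inventory matches all three values. Dropping any one of them over-generates: [−nasal, −labial] alone would also admit /ʂ, s, θ, tʃ, …/; [+voice, −labial] alone would also admit /ɲ, ŋ, n/; [+voice, −nasal] alone would also admit /v, β/. No other combination of two listed features picks out exactly this set either, so fewer than three features will not do.

[+voice, −nasal, −labial]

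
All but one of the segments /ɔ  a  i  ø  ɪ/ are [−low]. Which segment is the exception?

Every segment except /a/ is [−low]. /a/ (low unrounded vowel) is [+low], so it is the exception.

a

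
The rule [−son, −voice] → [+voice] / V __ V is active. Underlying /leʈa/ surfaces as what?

Only /ʈ/ occurs between two vowels (/e/ __ /a/) and matches the structural description. It is a voiceless retroflex stop, so [−son, −voice] holds; changing it to [+voice] with all other features held fixed yields /ɖ/ (voiced retroflex stop). No other segment meets both the structural description and the environment, so the output is [leɖa].

[leɖa]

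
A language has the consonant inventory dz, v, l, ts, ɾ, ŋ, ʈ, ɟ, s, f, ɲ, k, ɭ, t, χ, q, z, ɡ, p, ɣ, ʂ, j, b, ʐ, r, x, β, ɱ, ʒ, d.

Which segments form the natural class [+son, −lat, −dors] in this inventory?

Checking each segment against [+sonorant], [−lateral], [−dorsal]: /ɾ/ (alveolar tap), /r/ (alveolar trill), /ɱ/ (labiodental nasal) satisfy every feature; every other segment in the inventory fails at least one.

ɾ, r, ɱ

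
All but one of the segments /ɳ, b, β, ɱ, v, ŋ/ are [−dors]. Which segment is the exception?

ŋ

/ɳ, b, β, v, ɱ/ are all [−dorsal]; /ŋ/ (velar nasal) is [+dorsal].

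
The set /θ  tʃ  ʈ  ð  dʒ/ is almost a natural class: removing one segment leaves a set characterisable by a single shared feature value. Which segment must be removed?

ʈ

/θ, tʃ, dʒ, ð/ are all [+distributed], but /ʈ/ (voiceless retroflex stop) is [-distributed]. No other single segment can be removed to leave a set sharing one feature value that the removed segment lacks, so /ʈ/ is the odd one out.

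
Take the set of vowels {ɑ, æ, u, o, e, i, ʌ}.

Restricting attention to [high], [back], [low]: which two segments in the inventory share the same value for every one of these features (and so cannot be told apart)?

o, ʌ

On the given features, /o/ and /ʌ/ have an identical profile: [−high], [+back], [−low]. No other two segments in the inventory coincide on all 3 features. (They do differ in [labial], [round] and [tense], which are not among the given features.)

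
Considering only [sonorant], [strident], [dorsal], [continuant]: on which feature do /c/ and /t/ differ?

[dorsal]

The two segments share [−sonorant], [−strident], [−continuant]. The only feature from the list on which they differ: /c/ is [+dorsal] while /t/ is [−dorsal].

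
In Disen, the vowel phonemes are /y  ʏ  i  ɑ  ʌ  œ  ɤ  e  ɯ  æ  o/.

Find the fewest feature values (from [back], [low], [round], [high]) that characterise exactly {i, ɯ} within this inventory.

The class [+high], [−round] has exactly /i, ɯ/ as its extension in this inventory. No smaller conjunction from the listed features achieves this: [−round] alone would also admit /ɑ, ʌ, ɤ, e, …/; [+high] alone would also admit /y, ʏ/; and checking the remaining single features turns up none with this extension.

[+high, −round]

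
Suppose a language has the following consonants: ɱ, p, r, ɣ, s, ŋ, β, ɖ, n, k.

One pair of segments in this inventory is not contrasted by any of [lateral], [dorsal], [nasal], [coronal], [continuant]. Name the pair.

s, r

On the given features, /s/ and /r/ have an identical profile: [-lateral], [-dorsal], [-nasal], [+coronal], [+continuant]. No other two segments in the inventory coincide on all 5 features. (They do differ in [sonorant], [voice] and [strident], which are not among the given features.)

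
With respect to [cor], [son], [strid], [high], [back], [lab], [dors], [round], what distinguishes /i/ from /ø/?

[labial], [round], [high]

The two segments share [-coronal], [+sonorant], [-strident], [-back], [+dorsal]. The only features from the list on which they differ: /i/ is [-labial] while /ø/ is [+labial]; /i/ is [-round] while /ø/ is [+round]; /i/ is [+high] while /ø/ is [-high].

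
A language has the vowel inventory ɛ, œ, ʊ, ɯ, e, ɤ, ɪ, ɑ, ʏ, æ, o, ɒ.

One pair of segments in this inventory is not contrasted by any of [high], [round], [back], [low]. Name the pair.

e, ɛ

Both /e/ and /ɛ/ are [-high], [-round], [-back], [-low]. Since the list omits [tense] — which does distinguish the mid front unrounded tense vowel from the mid front unrounded lax vowel — this pair collapses; all other pairs remain distinct.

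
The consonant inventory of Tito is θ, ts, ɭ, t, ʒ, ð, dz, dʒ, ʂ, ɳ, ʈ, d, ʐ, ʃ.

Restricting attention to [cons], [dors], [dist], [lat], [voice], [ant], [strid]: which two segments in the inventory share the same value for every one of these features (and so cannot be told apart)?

dʒ, ʒ

On the given features, /dʒ/ and /ʒ/ have an identical profile: [+consonantal], [−dorsal], [+distributed], [−lateral], [+voice], [−anterior], [+strident]. No other two segments in the inventory coincide on all 7 features. (They do differ in [continuant], which is not among the given features.)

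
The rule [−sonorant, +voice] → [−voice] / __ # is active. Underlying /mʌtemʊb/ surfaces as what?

The only segment in the rule's environment that also matches [−sonorant, +voice] is /b/. Applying [−voice] turns the voiced bilabial stop into /p/ (voiceless bilabial stop), giving [mʌtemʊp].

[mʌtemʊp]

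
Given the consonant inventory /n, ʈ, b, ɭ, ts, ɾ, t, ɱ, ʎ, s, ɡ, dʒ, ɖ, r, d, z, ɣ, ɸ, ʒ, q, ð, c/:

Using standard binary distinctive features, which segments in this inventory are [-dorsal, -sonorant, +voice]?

b, dʒ, ɖ, d, z, ʒ, ð

Checking each segment against [-dorsal], [-sonorant], [+voice]: /b/ (voiced bilabial stop), /dʒ/ (voiced postalveolar affricate), /ɖ/ (voiced retroflex stop), /d/ (voiced alveolar stop), /z/ (voiced alveolar fricative), /ʒ/ (voiced postalveolar fricative), among others, satisfy every feature; every other segment in the inventory fails at least one.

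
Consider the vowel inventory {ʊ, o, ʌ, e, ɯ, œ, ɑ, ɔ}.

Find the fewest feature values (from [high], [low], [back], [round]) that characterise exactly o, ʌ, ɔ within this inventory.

[−high, −low, +back]

Every target segment is [−high], [−low], [+back]; each remaining inventory member fails at least one of these. Each conjunct is needed — [−low, +back] alone would also admit /ʊ, ɯ/; [−high, +back] alone would also admit /ɑ/; [−high, −low] alone would also admit /e, œ/ — and no other combination of two listed features has exactly this extension, so three is the minimum.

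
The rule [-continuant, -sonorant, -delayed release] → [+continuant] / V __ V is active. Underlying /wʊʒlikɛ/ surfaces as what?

The only segment in the rule's environment that also matches [-continuant, -sonorant, -delayed release] is /k/. Applying [+continuant] turns the voiceless velar stop into /x/ (voiceless velar fricative), giving [wʊʒlixɛ].

[wʊʒlixɛ]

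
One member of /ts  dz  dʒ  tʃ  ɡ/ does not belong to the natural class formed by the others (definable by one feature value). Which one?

The remaining segments after removing /ɡ/ share [+delayed release]; /ɡ/ (voiced velar stop) is [−delayed release]. For every other candidate removal, the leftover set fails to share any single feature value that the removed segment lacks.

ɡ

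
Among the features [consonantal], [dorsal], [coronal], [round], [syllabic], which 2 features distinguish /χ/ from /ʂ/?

[coronal], [dorsal]

/χ/ is the voiceless uvular fricative and /ʂ/ is the voiceless retroflex fricative. Both are [+consonantal], [−round], [−syllabic]. /χ/ is [−coronal] while /ʂ/ is [+coronal]; /χ/ is [+dorsal] while /ʂ/ is [−dorsal], so the distinguishing features are [coronal], [dorsal].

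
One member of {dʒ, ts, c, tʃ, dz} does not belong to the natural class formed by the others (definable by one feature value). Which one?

/ts, tʃ, dʒ, dz/ are all [+delayed release], but /c/ (voiceless palatal stop) is [−delayed release]. No other single segment can be removed to leave a set sharing one feature value that the removed segment lacks, so /c/ is the odd one out.

c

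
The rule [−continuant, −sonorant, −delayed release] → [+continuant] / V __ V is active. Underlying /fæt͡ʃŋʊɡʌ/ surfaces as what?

[fæt͡ʃŋʊɣʌ]

Only /ɡ/ occurs between two vowels (/ʊ/ __ /ʌ/) and matches the structural description. It is a voiced velar stop, so [−continuant, −sonorant, −delayed release] holds; changing it to [+continuant] with all other features held fixed yields /ɣ/ (voiced velar fricative). No other segment meets both the structural description and the environment, so the output is [fæt͡ʃŋʊɣʌ].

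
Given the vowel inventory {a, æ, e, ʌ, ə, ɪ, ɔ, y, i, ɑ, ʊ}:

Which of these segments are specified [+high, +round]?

Checking each segment against [+high], [+round]: /y/ (high front rounded tense vowel), /ʊ/ (high back rounded lax vowel) satisfy every feature; every other segment in the inventory fails at least one.

y, ʊ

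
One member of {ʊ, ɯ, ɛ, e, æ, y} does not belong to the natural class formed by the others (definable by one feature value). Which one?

[low] groups all but one: /ɛ, ʊ, e, ɯ, y/ share [-low] while /æ/ (low front unrounded vowel) alone is [+low]. Removing any other segment would not leave a single-feature class that excludes it.

æ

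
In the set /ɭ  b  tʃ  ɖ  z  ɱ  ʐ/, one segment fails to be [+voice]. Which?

Every segment except /tʃ/ is [+voice]. /tʃ/ (voiceless postalveolar affricate) is [−voice], so it is the exception.

tʃ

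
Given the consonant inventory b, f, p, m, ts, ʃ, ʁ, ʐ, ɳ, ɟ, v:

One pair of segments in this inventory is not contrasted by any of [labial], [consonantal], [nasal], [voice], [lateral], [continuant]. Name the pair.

ʐ, ʁ

On the given features, /ʐ/ and /ʁ/ have an identical profile: [-labial], [+consonantal], [-nasal], [+voice], [-lateral], [+continuant]. No other two segments in the inventory coincide on all 6 features. (They do differ in [coronal] and [dorsal], which are not among the given features.)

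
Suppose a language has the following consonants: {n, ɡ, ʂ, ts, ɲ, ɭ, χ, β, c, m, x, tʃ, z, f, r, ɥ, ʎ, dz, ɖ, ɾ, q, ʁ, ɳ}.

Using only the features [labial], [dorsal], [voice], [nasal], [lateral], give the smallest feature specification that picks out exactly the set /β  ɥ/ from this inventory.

[+voice, -nasal, +labial]

/β, ɥ/ are all [+voice], [-nasal], [+labial], and no other segment in the inventory matches all three values. Dropping any one of them over-generates: [-nasal, +labial] alone would also admit /f/; [+voice, +labial] alone would also admit /m/; [+voice, -nasal] alone would also admit /ɡ, ɭ, z, r, …/. No other combination of two listed features picks out exactly this set either, so fewer than three features will not do.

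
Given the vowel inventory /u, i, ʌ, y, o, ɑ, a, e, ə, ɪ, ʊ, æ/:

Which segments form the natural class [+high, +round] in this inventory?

Eliminate segments failing any feature: /i, ɪ/ are [-round]; /ʌ, o, ɑ, a, e, ə, æ/ are [-high]. The remaining /u, y, ʊ/ satisfy [+high], [+round].

u, y, ʊ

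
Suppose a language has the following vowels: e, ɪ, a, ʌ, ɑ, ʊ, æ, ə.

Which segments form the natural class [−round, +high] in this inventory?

ɪ

First, the [−round] segments are /e, ɪ, a, ʌ, ɑ, æ, ə/.
Among these, [+high] leaves /ɪ/.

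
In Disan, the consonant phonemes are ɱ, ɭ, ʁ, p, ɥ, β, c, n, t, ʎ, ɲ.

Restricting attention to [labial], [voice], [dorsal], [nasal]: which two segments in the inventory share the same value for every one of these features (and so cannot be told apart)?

ʁ, ʎ

/ʁ/ (voiced uvular fricative) and /ʎ/ (palatal lateral approximant) are both [−labial], [+voice], [+dorsal], [−nasal], so none of the listed features separates them. (They do differ in [lateral], [high] and [back], which are not among the given features.) Every other pair in the inventory differs on at least one listed feature.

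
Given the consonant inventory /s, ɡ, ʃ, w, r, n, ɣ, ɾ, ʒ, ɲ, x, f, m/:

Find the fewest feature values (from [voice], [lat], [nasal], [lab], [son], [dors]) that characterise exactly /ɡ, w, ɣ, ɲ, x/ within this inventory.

[+dors]

The target set is precisely the extension of [+dorsal] in this inventory.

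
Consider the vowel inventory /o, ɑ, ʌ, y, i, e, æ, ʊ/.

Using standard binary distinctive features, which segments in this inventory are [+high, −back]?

y, i

The [+high] segments are /y, i, ʊ/.
Among these, [−back] leaves /y, i/.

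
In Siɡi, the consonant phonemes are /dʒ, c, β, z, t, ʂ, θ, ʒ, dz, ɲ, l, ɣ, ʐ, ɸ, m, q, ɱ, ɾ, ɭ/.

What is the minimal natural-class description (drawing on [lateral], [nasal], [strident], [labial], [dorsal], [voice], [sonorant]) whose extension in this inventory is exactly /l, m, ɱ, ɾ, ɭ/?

The class [+sonorant], [−dorsal] has exactly /l, m, ɱ, ɾ, ɭ/ as its extension in this inventory. No smaller conjunction from the listed features achieves this: [−dorsal] alone would also admit /dʒ, β, z, t, …/; [+sonorant] alone would also admit /ɲ/; and checking the remaining single features turns up none with this extension.

[+sonorant, −dorsal]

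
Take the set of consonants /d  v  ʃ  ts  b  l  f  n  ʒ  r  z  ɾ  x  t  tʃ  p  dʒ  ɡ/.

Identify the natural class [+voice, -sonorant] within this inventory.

Eliminate segments failing any feature: /ʃ, ts, f, x, t, tʃ, p/ are [-voice]; /l, n, r, ɾ/ are [+sonorant]. The remaining /d, v, b, ʒ, z, dʒ, ɡ/ satisfy [+voice], [-sonorant].

d, v, b, ʒ, z, dʒ, ɡ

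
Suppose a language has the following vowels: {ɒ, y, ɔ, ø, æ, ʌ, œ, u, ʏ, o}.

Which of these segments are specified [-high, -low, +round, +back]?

Eliminate segments failing any feature: /ɒ, æ/ are [+low]; /y, u, ʏ/ are [+high]; /ø, œ/ are [-back]; /ʌ/ is [-round]. The remaining /ɔ, o/ satisfy [-high], [-low], [+round], [+back].

ɔ, o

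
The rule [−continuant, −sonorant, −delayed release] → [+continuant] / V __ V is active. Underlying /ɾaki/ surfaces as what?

Only /k/ occurs between two vowels (/a/ __ /i/) and matches the structural description. It is a voiceless velar stop, so [−continuant, −sonorant, −delayed release] holds; changing it to [+continuant] with all other features held fixed yields /x/ (voiceless velar fricative). No other segment meets both the structural description and the environment, so the output is [ɾaxi].

[ɾaxi]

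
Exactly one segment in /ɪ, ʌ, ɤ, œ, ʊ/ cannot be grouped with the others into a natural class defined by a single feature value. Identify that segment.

ɤ

The remaining segments after removing /ɤ/ share [−tense]; /ɤ/ (mid back unrounded tense vowel) is [+tense]. For every other candidate removal, the leftover set fails to share any single feature value that the removed segment lacks.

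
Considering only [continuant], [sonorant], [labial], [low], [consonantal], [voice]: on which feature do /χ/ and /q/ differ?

/χ/ is the voiceless uvular fricative and /q/ is the voiceless uvular stop. Both are [−sonorant], [−labial], [−low], [+consonantal], [−voice]. /χ/ is [+continuant] while /q/ is [−continuant], so the distinguishing feature is [continuant].

[continuant]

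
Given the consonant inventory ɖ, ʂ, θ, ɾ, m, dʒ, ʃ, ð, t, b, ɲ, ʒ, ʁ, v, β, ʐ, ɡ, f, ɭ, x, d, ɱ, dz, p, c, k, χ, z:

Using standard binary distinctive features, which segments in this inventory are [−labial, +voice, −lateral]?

Checking each segment against [−labial], [+voice], [−lateral]: /ɖ/ (voiced retroflex stop), /ɾ/ (alveolar tap), /dʒ/ (voiced postalveolar affricate), /ð/ (voiced dental fricative), /ɲ/ (palatal nasal), /ʒ/ (voiced postalveolar fricative), among others, satisfy every feature; every other segment in the inventory fails at least one.

ɖ, ɾ, dʒ, ð, ɲ, ʒ, ʁ, ʐ, ɡ, d, dz, z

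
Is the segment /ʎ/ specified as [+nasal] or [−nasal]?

[−nasal]

/ʎ/ is the palatal lateral approximant, hence [−nasal].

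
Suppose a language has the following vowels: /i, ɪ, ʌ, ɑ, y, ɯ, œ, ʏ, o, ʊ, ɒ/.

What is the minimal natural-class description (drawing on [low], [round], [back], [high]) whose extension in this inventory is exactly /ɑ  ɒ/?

The target set is precisely the extension of [+low] in this inventory.

[+low]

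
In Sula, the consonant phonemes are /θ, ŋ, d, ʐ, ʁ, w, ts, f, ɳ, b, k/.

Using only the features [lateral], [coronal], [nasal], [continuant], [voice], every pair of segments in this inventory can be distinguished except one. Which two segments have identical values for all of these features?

Both /w/ and /ʁ/ are [-lateral], [-coronal], [-nasal], [+continuant], [+voice]. Since the list omits [labial], [round] and [high] — which do distinguish the labial-velar glide from the voiced uvular fricative — this pair collapses; all other pairs remain distinct.

w, ʁ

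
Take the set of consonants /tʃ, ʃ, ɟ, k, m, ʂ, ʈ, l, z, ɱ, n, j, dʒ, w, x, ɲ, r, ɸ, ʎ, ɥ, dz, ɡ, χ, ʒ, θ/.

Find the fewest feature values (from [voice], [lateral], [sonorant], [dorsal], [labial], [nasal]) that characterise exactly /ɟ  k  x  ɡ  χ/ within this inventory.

[−sonorant, +dorsal]

Every target segment is [−sonorant], [+dorsal]; each remaining inventory member fails at least one of these. Each conjunct is needed — [+dorsal] alone would also admit /j, w, ɲ, ʎ, …/; [−sonorant] alone would also admit /tʃ, ʃ, ʂ, ʈ, …/ — and no other single listed feature has exactly this extension, so two is the minimum.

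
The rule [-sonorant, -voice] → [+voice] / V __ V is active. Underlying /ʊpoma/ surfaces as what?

The only segment in the rule's environment that also matches [-sonorant, -voice] is /p/. Applying [+voice] turns the voiceless bilabial stop into /b/ (voiced bilabial stop), giving [ʊboma].

[ʊboma]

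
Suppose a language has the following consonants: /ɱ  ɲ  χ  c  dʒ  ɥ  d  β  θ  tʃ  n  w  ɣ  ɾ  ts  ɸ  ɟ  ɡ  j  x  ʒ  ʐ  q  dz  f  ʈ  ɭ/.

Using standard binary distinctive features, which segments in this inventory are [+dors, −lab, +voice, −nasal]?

ɣ, ɟ, ɡ, j

First, the [+dorsal] segments are /ɲ, χ, c, ɥ, w, ɣ, ɟ, ɡ, j, x, q/.
Of those, [−labial] gives /ɲ, χ, c, ɣ, ɟ, ɡ, j, x, q/.
Of those, [+voice] gives /ɲ, ɣ, ɟ, ɡ, j/.
Intersecting with [−nasal] leaves /ɣ, ɟ, ɡ, j/.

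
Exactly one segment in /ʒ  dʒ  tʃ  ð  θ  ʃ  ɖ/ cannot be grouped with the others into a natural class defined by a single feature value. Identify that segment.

ɖ

[distributed] groups all but one: /ð, dʒ, ʃ, θ, ʒ, tʃ/ share [+distributed] while /ɖ/ (voiced retroflex stop) alone is [-distributed]. Removing any other segment would not leave a single-feature class that excludes it.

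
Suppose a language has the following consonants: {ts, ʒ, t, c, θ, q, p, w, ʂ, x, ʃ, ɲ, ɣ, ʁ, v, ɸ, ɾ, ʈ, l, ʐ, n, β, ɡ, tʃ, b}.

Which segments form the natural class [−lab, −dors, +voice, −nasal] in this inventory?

Checking each segment against [−labial], [−dorsal], [+voice], [−nasal]: /ʒ/ (voiced postalveolar fricative), /ɾ/ (alveolar tap), /l/ (alveolar lateral approximant), /ʐ/ (voiced retroflex fricative) satisfy every feature; every other segment in the inventory fails at least one.

ʒ, ɾ, l, ʐ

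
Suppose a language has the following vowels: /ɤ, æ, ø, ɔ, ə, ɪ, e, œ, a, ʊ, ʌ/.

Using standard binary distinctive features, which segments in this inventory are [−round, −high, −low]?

Eliminate segments failing any feature: /æ, a/ are [+low]; /ø, ɔ, œ, ʊ/ are [+round]; /ɪ/ is [+high]. The remaining /ɤ, ə, e, ʌ/ satisfy [−round], [−high], [−low].

ɤ, ə, e, ʌ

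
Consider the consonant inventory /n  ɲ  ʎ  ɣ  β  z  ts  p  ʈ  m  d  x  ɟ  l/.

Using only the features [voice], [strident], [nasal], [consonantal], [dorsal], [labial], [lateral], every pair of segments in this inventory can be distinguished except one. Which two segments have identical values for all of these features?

/ɣ/ (voiced velar fricative) and /ɟ/ (voiced palatal stop) are both [+voice], [-strident], [-nasal], [+consonantal], [+dorsal], [-labial], [-lateral], so none of the listed features separates them. (They do differ in [continuant] and [back], which are not among the given features.) Every other pair in the inventory differs on at least one listed feature.

ɣ, ɟ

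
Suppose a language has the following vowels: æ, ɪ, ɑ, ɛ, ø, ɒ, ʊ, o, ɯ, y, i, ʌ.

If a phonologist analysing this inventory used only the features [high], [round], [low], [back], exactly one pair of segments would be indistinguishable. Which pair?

ɪ, i

On the given features, /ɪ/ and /i/ have an identical profile: [+high], [−round], [−low], [−back]. No other two segments in the inventory coincide on all 4 features. (They do differ in [tense], which is not among the given features.)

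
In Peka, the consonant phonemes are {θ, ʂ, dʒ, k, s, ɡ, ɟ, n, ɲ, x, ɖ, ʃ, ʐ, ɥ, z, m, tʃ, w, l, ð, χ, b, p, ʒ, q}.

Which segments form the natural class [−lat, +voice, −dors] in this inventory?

Checking each segment against [−lateral], [+voice], [−dorsal]: /dʒ/ (voiced postalveolar affricate), /n/ (alveolar nasal), /ɖ/ (voiced retroflex stop), /ʐ/ (voiced retroflex fricative), /z/ (voiced alveolar fricative), /m/ (bilabial nasal), among others, satisfy every feature; every other segment in the inventory fails at least one.

dʒ, n, ɖ, ʐ, z, m, ð, b, ʒ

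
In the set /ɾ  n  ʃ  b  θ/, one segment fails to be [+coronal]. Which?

b

Every segment except /b/ is [+coronal]. /b/ (voiced bilabial stop) is [−coronal], so it is the exception.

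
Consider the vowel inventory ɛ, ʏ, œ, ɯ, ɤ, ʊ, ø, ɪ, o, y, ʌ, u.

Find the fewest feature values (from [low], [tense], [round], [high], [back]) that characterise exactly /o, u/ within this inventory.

[+back, +round, +tense]

The class [+back], [+round], [+tense] has exactly /o, u/ as its extension in this inventory. No smaller conjunction from the listed features achieves this: [+round, +tense] alone would also admit /ø, y/; [+back, +tense] alone would also admit /ɯ, ɤ/; [+back, +round] alone would also admit /ʊ/; and checking the remaining two-feature bundles turns up none with this extension.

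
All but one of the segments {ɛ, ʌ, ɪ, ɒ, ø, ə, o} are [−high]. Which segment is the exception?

/ø, ə, ʌ, o, ɛ, ɒ/ are all [−high]; /ɪ/ (high front unrounded lax vowel) is [+high].

ɪ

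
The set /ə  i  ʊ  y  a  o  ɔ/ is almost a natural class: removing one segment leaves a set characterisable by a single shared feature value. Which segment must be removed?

a

/y, i, ə, o, ʊ, ɔ/ are all [-low], but /a/ (low unrounded vowel) is [+low]. No other single segment can be removed to leave a set sharing one feature value that the removed segment lacks, so /a/ is the odd one out.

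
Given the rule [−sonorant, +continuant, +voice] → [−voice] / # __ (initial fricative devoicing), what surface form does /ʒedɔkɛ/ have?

Only the initial segment /ʒ/ is both word-initial and matches the structural description. It is a voiced postalveolar fricative, so [−sonorant, +continuant, +voice] holds; changing it to [−voice] with all other features held fixed yields /ʃ/ (voiceless postalveolar fricative). No other segment meets both the structural description and the environment, so the output is [ʃedɔkɛ].

[ʃedɔkɛ]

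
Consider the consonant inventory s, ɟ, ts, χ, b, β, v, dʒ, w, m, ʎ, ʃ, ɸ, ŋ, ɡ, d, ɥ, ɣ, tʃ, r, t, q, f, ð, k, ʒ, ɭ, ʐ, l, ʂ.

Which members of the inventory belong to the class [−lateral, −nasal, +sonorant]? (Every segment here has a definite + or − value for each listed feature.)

w, ɥ, r

Checking each segment against [−lateral], [−nasal], [+sonorant]: /w/ (labial-velar glide), /ɥ/ (labial-palatal glide), /r/ (alveolar trill) satisfy every feature; every other segment in the inventory fails at least one.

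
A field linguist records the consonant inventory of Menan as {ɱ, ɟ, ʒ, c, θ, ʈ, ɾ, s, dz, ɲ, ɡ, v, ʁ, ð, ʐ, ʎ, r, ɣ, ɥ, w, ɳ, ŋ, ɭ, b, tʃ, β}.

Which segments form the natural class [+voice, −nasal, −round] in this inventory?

ɟ, ʒ, ɾ, dz, ɡ, v, ʁ, ð, ʐ, ʎ, r, ɣ, ɭ, b, β

First, the [+voice] segments are /ɱ, ɟ, ʒ, ɾ, dz, ɲ, ɡ, v, ʁ, ð, ʐ, ʎ, r, ɣ, ɥ, w, ɳ, ŋ, ɭ, b, β/.
Intersecting with [−nasal] gives /ɟ, ʒ, ɾ, dz, ɡ, v, ʁ, ð, ʐ, ʎ, r, ɣ, ɥ, w, ɭ, b, β/.
Then [−round] leaves /ɟ, ʒ, ɾ, dz, ɡ, v, ʁ, ð, ʐ, ʎ, r, ɣ, ɭ, b, β/.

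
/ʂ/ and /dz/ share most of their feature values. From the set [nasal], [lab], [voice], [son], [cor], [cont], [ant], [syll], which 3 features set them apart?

[voice], [continuant], [anterior]

/ʂ/ is the voiceless retroflex fricative and /dz/ is the voiced alveolar affricate. Both are [−nasal], [−labial], [−sonorant], [+coronal], [−syllabic]. /ʂ/ is [−voice] while /dz/ is [+voice]; /ʂ/ is [+continuant] while /dz/ is [−continuant]; /ʂ/ is [−anterior] while /dz/ is [+anterior], so the distinguishing features are [voice], [continuant], [anterior].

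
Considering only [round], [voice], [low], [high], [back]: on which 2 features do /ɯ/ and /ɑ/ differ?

[high], [low]

/ɯ/ is the high back unrounded vowel and /ɑ/ is the low back unrounded vowel. Both are [−round], [+voice], [+back]. /ɯ/ is [+high] while /ɑ/ is [−high]; /ɯ/ is [−low] while /ɑ/ is [+low], so the distinguishing features are [high], [low].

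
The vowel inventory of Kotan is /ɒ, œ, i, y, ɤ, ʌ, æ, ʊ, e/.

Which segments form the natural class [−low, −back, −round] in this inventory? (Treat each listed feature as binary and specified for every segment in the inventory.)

i, e

Checking each segment against [−low], [−back], [−round]: /i/ (high front unrounded tense vowel), /e/ (mid front unrounded tense vowel) satisfy every feature; every other segment in the inventory fails at least one.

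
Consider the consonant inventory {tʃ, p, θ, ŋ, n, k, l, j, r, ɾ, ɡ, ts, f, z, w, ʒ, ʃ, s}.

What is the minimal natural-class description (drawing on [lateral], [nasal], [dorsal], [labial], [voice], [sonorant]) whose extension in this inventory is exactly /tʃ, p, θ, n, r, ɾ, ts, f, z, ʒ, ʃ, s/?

The class [-lateral], [-dorsal] has exactly /tʃ, p, θ, n, r, ɾ, ts, f, z, ʒ, ʃ, s/ as its extension in this inventory. No smaller conjunction from the listed features achieves this: [-dorsal] alone would also admit /l/; [-lateral] alone would also admit /ŋ, k, j, ɡ, …/; and checking the remaining single features turns up none with this extension.

[-lateral, -dorsal]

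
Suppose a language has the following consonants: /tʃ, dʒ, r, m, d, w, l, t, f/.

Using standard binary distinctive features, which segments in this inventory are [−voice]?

tʃ, t, f

The [−voice] segments here are /tʃ, t, f/; the remaining /dʒ, r, m, d, w, l/ are [+voice].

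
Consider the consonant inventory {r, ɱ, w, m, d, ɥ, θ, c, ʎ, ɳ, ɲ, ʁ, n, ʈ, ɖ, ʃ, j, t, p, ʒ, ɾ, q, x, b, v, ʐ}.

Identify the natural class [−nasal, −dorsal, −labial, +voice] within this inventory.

Eliminate segments failing any feature: /ɱ, m, ɳ, ɲ, n/ are [+nasal]; /w, ɥ, c, ʎ, ʁ, j, q, x/ are [+dorsal]; /θ, ʈ, ʃ, t/ are [−voice]; /p, b, v/ are [+labial]. The remaining /r, d, ɖ, ʒ, ɾ, ʐ/ satisfy [−nasal], [−dorsal], [−labial], [+voice].

r, d, ɖ, ʒ, ɾ, ʐ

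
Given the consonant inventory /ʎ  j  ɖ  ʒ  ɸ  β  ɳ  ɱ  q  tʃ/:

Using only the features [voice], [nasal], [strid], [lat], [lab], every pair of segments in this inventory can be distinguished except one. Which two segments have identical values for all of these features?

/j/ (palatal glide) and /ɖ/ (voiced retroflex stop) are both [+voice], [−nasal], [−strident], [−lateral], [−labial], so none of the listed features separates them. (They do differ in [sonorant], [continuant] and [dorsal], which are not among the given features.) Every other pair in the inventory differs on at least one listed feature.

j, ɖ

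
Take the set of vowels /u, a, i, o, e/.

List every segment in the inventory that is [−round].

The [−round] segments here are /a, i, e/; the remaining /u, o/ are [+round].

a, i, e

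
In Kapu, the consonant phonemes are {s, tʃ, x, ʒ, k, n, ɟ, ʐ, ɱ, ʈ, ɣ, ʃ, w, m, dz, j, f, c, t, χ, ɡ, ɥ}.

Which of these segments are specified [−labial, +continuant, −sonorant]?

Among the inventory, the [−labial] segments are /s, tʃ, x, ʒ, k, n, ɟ, ʐ, ʈ, ɣ, ʃ, dz, j, c, t, χ, ɡ/.
Of those, [+continuant] gives /s, x, ʒ, ʐ, ɣ, ʃ, j, χ/.
Among these, [−sonorant] leaves /s, x, ʒ, ʐ, ɣ, ʃ, χ/.

s, x, ʒ, ʐ, ɣ, ʃ, χ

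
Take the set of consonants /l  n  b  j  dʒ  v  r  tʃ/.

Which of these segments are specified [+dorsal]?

The [+dorsal] segments here are /j/; the remaining /l, n, b, dʒ, v, r, tʃ/ are [-dorsal].

j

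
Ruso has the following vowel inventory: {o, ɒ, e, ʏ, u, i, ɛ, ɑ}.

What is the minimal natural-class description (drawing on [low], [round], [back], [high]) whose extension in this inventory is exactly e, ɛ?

[-high, -back]

The class [-high], [-back] has exactly /e, ɛ/ as its extension in this inventory. No smaller conjunction from the listed features achieves this: [-back] alone would also admit /ʏ, i/; [-high] alone would also admit /o, ɒ, ɑ/; and checking the remaining single features turns up none with this extension.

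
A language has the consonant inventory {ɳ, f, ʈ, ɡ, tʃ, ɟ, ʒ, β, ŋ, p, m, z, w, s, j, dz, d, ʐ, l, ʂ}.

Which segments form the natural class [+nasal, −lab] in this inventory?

ɳ, ŋ

Eliminate segments failing any feature: /f, ʈ, ɡ, tʃ, ɟ, ʒ, β, p, z, w, s, j, dz, d, ʐ, l, ʂ/ are [−nasal]; /m/ is [+labial]. The remaining /ɳ, ŋ/ satisfy [+nasal], [−labial].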